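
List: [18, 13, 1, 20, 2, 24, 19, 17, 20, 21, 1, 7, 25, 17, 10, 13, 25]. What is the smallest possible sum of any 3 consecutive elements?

Window sums for each of the 15 positions:
18 13 1 → sum 32
13 1 20 → sum 34
1 20 2 → sum 23
20 2 24 → sum 46
2 24 19 → sum 45
24 19 17 → sum 60
19 17 20 → sum 56
17 20 21 → sum 58
20 21 1 → sum 42
21 1 7 → sum 29
1 7 25 → sum 33
7 25 17 → sum 49
25 17 10 → sum 52
17 10 13 → sum 40
10 13 25 → sum 48
Smallest of these is 23.

23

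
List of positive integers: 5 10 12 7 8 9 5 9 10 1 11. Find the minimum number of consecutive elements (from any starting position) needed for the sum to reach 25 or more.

Extend right; whenever the sum reaches 25, record the length and shrink from the left:
add 5: running sum 5 < 25
add 10: running sum 15 < 25
add 12: shortest ending here [5, 10, 12] sum 27, len 3
add 7: shortest ending here [10, 12, 7] sum 29, len 3
add 8: shortest ending here [12, 7, 8] sum 27, len 3
add 9: shortest ending here [12, 7, 8, 9] sum 36, len 4
add 5: shortest ending here [7, 8, 9, 5] sum 29, len 4
add 9: shortest ending here [8, 9, 5, 9] sum 31, len 4
add 10: shortest ending here [9, 5, 9, 10] sum 33, len 4
add 1: shortest ending here [5, 9, 10, 1] sum 25, len 4
add 11: shortest ending here [9, 10, 1, 11] sum 31, len 4
Shortest qualifying length: 3.

3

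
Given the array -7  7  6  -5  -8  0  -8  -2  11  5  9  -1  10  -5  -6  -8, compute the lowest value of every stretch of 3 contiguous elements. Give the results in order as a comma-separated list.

[-7, 7, 6] → min -7
[7, 6, -5] → min -5
[6, -5, -8] → min -8
[-5, -8, 0] → min -8
[-8, 0, -8] → min -8
[0, -8, -2] → min -8
[-8, -2, 11] → min -8
[-2, 11, 5] → min -2
[11, 5, 9] → min 5
[5, 9, -1] → min -1
[9, -1, 10] → min -1
[-1, 10, -5] → min -5
[10, -5, -6] → min -6
[-5, -6, -8] → min -8

-7, -5, -8, -8, -8, -8, -8, -2, 5, -1, -1, -5, -6, -8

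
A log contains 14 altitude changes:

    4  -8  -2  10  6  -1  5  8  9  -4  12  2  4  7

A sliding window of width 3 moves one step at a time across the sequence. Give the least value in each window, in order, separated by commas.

[4, -8, -2] → min -8
[-8, -2, 10] → min -8
[-2, 10, 6] → min -2
[10, 6, -1] → min -1
[6, -1, 5] → min -1
[-1, 5, 8] → min -1
[5, 8, 9] → min 5
[8, 9, -4] → min -4
[9, -4, 12] → min -4
[-4, 12, 2] → min -4
[12, 2, 4] → min 2
[2, 4, 7] → min 2

-8, -8, -2, -1, -1, -1, 5, -4, -4, -4, 2, 2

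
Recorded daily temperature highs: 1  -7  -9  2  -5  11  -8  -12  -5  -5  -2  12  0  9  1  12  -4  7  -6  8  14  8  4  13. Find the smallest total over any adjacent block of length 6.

(1, -7, -9, 2, -5, 11) → sum -7
(-7, -9, 2, -5, 11, -8) → sum -16
(-9, 2, -5, 11, -8, -12) → sum -21
(2, -5, 11, -8, -12, -5) → sum -17
(-5, 11, -8, -12, -5, -5) → sum -24
(11, -8, -12, -5, -5, -2) → sum -21
(-8, -12, -5, -5, -2, 12) → sum -20
(-12, -5, -5, -2, 12, 0) → sum -12
(-5, -5, -2, 12, 0, 9) → sum 9
(-5, -2, 12, 0, 9, 1) → sum 15
(-2, 12, 0, 9, 1, 12) → sum 32
(12, 0, 9, 1, 12, -4) → sum 30
(0, 9, 1, 12, -4, 7) → sum 25
(9, 1, 12, -4, 7, -6) → sum 19
(1, 12, -4, 7, -6, 8) → sum 18
(12, -4, 7, -6, 8, 14) → sum 31
(-4, 7, -6, 8, 14, 8) → sum 27
(7, -6, 8, 14, 8, 4) → sum 35
(-6, 8, 14, 8, 4, 13) → sum 41
Smallest of these is -24.

-24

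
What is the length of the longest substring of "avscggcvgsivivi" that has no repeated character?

[a] len 1
[a, v] len 2
[a, v, s] len 3
[a, v, s, c] len 4
[a, v, s, c, g] len 5
[g] len 1
[g, c] len 2
[g, c, v] len 3
[c, v, g] len 3
[c, v, g, s] len 4
[c, v, g, s, i] len 5
[g, s, i, v] len 4
[v, i] len 2
[i, v] len 2
[v, i] len 2
Longest all-distinct length: 5.

5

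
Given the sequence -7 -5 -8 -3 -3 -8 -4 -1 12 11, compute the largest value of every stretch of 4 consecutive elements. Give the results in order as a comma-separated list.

-3, -3, -3, -3, -1, 12, 12

-7 -5 -8 -3 → max -3
-5 -8 -3 -3 → max -3
-8 -3 -3 -8 → max -3
-3 -3 -8 -4 → max -3
-3 -8 -4 -1 → max -1
-8 -4 -1 12 → max 12
-4 -1 12 11 → max 12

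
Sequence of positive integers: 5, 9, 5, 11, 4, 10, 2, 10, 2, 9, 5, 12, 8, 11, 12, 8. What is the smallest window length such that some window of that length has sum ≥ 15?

2

add 5: running sum 5 < 15
add 9: running sum 14 < 15
add 5: shortest ending here [5, 9, 5] sum 19, len 3
add 11: shortest ending here [5, 11] sum 16, len 2
add 4: shortest ending here [11, 4] sum 15, len 2
add 10: shortest ending here [11, 4, 10] sum 25, len 3
add 2: shortest ending here [4, 10, 2] sum 16, len 3
add 10: shortest ending here [10, 2, 10] sum 22, len 3
add 2: shortest ending here [10, 2, 10, 2] sum 24, len 4
add 9: shortest ending here [10, 2, 9] sum 21, len 3
add 5: shortest ending here [2, 9, 5] sum 16, len 3
add 12: shortest ending here [5, 12] sum 17, len 2
add 8: shortest ending here [12, 8] sum 20, len 2
add 11: shortest ending here [8, 11] sum 19, len 2
add 12: shortest ending here [11, 12] sum 23, len 2
add 8: shortest ending here [12, 8] sum 20, len 2
Shortest qualifying length: 2.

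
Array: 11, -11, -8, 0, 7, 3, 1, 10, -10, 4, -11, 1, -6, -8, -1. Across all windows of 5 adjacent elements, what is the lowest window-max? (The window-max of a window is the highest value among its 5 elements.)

1

Window maxs for each of the 11 positions:
11 -11 -8 0 7 → max 11
-11 -8 0 7 3 → max 7
-8 0 7 3 1 → max 7
0 7 3 1 10 → max 10
7 3 1 10 -10 → max 10
3 1 10 -10 4 → max 10
1 10 -10 4 -11 → max 10
10 -10 4 -11 1 → max 10
-10 4 -11 1 -6 → max 4
4 -11 1 -6 -8 → max 4
-11 1 -6 -8 -1 → max 1
Lowest of these is 1.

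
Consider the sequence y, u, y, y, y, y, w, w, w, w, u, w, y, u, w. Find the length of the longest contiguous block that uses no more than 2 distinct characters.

8

[y] 1 distinct, len 1
[y, u] 2 distinct, len 2
[y, u, y] 2 distinct, len 3
[y, u, y, y] 2 distinct, len 4
[y, u, y, y, y] 2 distinct, len 5
[y, u, y, y, y, y] 2 distinct, len 6
[y, y, y, y, w] 2 distinct, len 5
[y, y, y, y, w, w] 2 distinct, len 6
[y, y, y, y, w, w, w] 2 distinct, len 7
[y, y, y, y, w, w, w, w] 2 distinct, len 8
[w, w, w, w, u] 2 distinct, len 5
[w, w, w, w, u, w] 2 distinct, len 6
[w, y] 2 distinct, len 2
[y, u] 2 distinct, len 2
[u, w] 2 distinct, len 2
Longest length with ≤2 distinct: 8.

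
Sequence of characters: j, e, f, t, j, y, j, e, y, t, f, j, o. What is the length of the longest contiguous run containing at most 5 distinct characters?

[j] 1 distinct, len 1
[j, e] 2 distinct, len 2
[j, e, f] 3 distinct, len 3
[j, e, f, t] 4 distinct, len 4
[j, e, f, t, j] 4 distinct, len 5
[j, e, f, t, j, y] 5 distinct, len 6
[j, e, f, t, j, y, j] 5 distinct, len 7
[j, e, f, t, j, y, j, e] 5 distinct, len 8
[j, e, f, t, j, y, j, e, y] 5 distinct, len 9
[j, e, f, t, j, y, j, e, y, t] 5 distinct, len 10
[j, e, f, t, j, y, j, e, y, t, f] 5 distinct, len 11
[j, e, f, t, j, y, j, e, y, t, f, j] 5 distinct, len 12
[y, t, f, j, o] 5 distinct, len 5
Longest length with ≤5 distinct: 12.

12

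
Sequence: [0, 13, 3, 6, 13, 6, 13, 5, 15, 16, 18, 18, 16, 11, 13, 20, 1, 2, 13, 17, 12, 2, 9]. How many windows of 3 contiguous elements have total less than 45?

17

0 13 3 → sum 16  < 45 ✓
13 3 6 → sum 22  < 45 ✓
3 6 13 → sum 22  < 45 ✓
6 13 6 → sum 25  < 45 ✓
13 6 13 → sum 32  < 45 ✓
6 13 5 → sum 24  < 45 ✓
13 5 15 → sum 33  < 45 ✓
5 15 16 → sum 36  < 45 ✓
15 16 18 → sum 49
16 18 18 → sum 52
18 18 16 → sum 52
18 16 11 → sum 45
16 11 13 → sum 40  < 45 ✓
11 13 20 → sum 44  < 45 ✓
13 20 1 → sum 34  < 45 ✓
20 1 2 → sum 23  < 45 ✓
1 2 13 → sum 16  < 45 ✓
2 13 17 → sum 32  < 45 ✓
13 17 12 → sum 42  < 45 ✓
17 12 2 → sum 31  < 45 ✓
12 2 9 → sum 23  < 45 ✓
17 windows satisfy the condition.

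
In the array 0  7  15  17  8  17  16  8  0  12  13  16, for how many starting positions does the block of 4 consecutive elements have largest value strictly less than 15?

1

0 7 15 17 → max 17
7 15 17 8 → max 17
15 17 8 17 → max 17
17 8 17 16 → max 17
8 17 16 8 → max 17
17 16 8 0 → max 17
16 8 0 12 → max 16
8 0 12 13 → max 13  < 15 ✓
0 12 13 16 → max 16
1 window satisfy the condition.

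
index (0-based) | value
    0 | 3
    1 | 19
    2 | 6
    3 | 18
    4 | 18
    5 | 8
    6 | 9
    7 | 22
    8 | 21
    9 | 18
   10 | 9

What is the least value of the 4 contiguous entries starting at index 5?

Elements at indices 5..8: 8, 9, 22, 21
min(8, 9, 22, 21) = 8

8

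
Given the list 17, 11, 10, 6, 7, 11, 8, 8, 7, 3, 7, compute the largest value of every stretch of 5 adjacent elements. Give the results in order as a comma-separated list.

17 11 10 6 7 → max 17
11 10 6 7 11 → max 11
10 6 7 11 8 → max 11
6 7 11 8 8 → max 11
7 11 8 8 7 → max 11
11 8 8 7 3 → max 11
8 8 7 3 7 → max 8

17, 11, 11, 11, 11, 11, 8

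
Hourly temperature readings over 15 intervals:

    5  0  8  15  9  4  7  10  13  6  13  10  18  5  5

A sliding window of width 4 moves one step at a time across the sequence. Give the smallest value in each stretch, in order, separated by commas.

(5, 0, 8, 15) → min 0
(0, 8, 15, 9) → min 0
(8, 15, 9, 4) → min 4
(15, 9, 4, 7) → min 4
(9, 4, 7, 10) → min 4
(4, 7, 10, 13) → min 4
(7, 10, 13, 6) → min 6
(10, 13, 6, 13) → min 6
(13, 6, 13, 10) → min 6
(6, 13, 10, 18) → min 6
(13, 10, 18, 5) → min 5
(10, 18, 5, 5) → min 5

0, 0, 4, 4, 4, 4, 6, 6, 6, 6, 5, 5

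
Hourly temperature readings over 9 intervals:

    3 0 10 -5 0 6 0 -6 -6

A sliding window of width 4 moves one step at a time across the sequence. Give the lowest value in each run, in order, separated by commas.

3 0 10 -5 → min -5
0 10 -5 0 → min -5
10 -5 0 6 → min -5
-5 0 6 0 → min -5
0 6 0 -6 → min -6
6 0 -6 -6 → min -6

-5, -5, -5, -5, -6, -6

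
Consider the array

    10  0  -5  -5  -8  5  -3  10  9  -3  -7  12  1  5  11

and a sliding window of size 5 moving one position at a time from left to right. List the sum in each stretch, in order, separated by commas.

-8, -13, -16, -1, 13, 18, 6, 21, 12, 8, 22

[10, 0, -5, -5, -8] → sum -8
[0, -5, -5, -8, 5] → sum -13
[-5, -5, -8, 5, -3] → sum -16
[-5, -8, 5, -3, 10] → sum -1
[-8, 5, -3, 10, 9] → sum 13
[5, -3, 10, 9, -3] → sum 18
[-3, 10, 9, -3, -7] → sum 6
[10, 9, -3, -7, 12] → sum 21
[9, -3, -7, 12, 1] → sum 12
[-3, -7, 12, 1, 5] → sum 8
[-7, 12, 1, 5, 11] → sum 22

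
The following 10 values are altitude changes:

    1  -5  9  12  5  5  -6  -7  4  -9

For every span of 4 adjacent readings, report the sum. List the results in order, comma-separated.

Sliding a size-4 window across the 10 values:
(1, -5, 9, 12) → sum 17
(-5, 9, 12, 5) → sum 21
(9, 12, 5, 5) → sum 31
(12, 5, 5, -6) → sum 16
(5, 5, -6, -7) → sum -3
(5, -6, -7, 4) → sum -4
(-6, -7, 4, -9) → sum -18

17, 21, 31, 16, -3, -4, -18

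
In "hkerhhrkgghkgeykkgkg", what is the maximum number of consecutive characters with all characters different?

add h: [h] len 1
add k: [h, k] len 2
add e: [h, k, e] len 3
add r: [h, k, e, r] len 4
add h (repeat h, move left end past it): [k, e, r, h] len 4
add h (repeat h, move left end past it): [h] len 1
add r: [h, r] len 2
add k: [h, r, k] len 3
add g: [h, r, k, g] len 4
add g (repeat g, move left end past it): [g] len 1
add h: [g, h] len 2
add k: [g, h, k] len 3
add g (repeat g, move left end past it): [h, k, g] len 3
add e: [h, k, g, e] len 4
add y: [h, k, g, e, y] len 5
add k (repeat k, move left end past it): [g, e, y, k] len 4
add k (repeat k, move left end past it): [k] len 1
add g: [k, g] len 2
add k (repeat k, move left end past it): [g, k] len 2
add g (repeat g, move left end past it): [k, g] len 2
Longest all-distinct length: 5.

5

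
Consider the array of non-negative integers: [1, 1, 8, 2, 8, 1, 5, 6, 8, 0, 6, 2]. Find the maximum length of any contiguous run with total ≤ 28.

add 1: [1] sum 1, len 1
add 1: [1, 1] sum 2, len 2
add 8: [1, 1, 8] sum 10, len 3
add 2: [1, 1, 8, 2] sum 12, len 4
add 8: [1, 1, 8, 2, 8] sum 20, len 5
add 1: [1, 1, 8, 2, 8, 1] sum 21, len 6
add 5: [1, 1, 8, 2, 8, 1, 5] sum 26, len 7
add 6: [2, 8, 1, 5, 6] sum 22, len 5
add 8: [8, 1, 5, 6, 8] sum 28, len 5
add 0: [8, 1, 5, 6, 8, 0] sum 28, len 6
add 6: [1, 5, 6, 8, 0, 6] sum 26, len 6
add 2: [1, 5, 6, 8, 0, 6, 2] sum 28, len 7
Longest length seen: 7.

7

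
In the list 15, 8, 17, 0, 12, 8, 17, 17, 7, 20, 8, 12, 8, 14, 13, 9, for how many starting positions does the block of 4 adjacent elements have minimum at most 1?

4

(15, 8, 17, 0) → min 0  ≤ 1 ✓
(8, 17, 0, 12) → min 0  ≤ 1 ✓
(17, 0, 12, 8) → min 0  ≤ 1 ✓
(0, 12, 8, 17) → min 0  ≤ 1 ✓
(12, 8, 17, 17) → min 8
(8, 17, 17, 7) → min 7
(17, 17, 7, 20) → min 7
(17, 7, 20, 8) → min 7
(7, 20, 8, 12) → min 7
(20, 8, 12, 8) → min 8
(8, 12, 8, 14) → min 8
(12, 8, 14, 13) → min 8
(8, 14, 13, 9) → min 8
4 windows satisfy the condition.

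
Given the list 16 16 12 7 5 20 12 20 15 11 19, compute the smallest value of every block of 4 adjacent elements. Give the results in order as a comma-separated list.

Sliding a size-4 window across the 11 values:
(16, 16, 12, 7) → min 7
(16, 12, 7, 5) → min 5
(12, 7, 5, 20) → min 5
(7, 5, 20, 12) → min 5
(5, 20, 12, 20) → min 5
(20, 12, 20, 15) → min 12
(12, 20, 15, 11) → min 11
(20, 15, 11, 19) → min 11

7, 5, 5, 5, 5, 12, 11, 11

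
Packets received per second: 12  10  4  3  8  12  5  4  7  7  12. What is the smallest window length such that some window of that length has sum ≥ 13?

add 12: running sum 12 < 13
add 10: shortest ending here [12, 10] sum 22, len 2
add 4: shortest ending here [10, 4] sum 14, len 2
add 3: shortest ending here [10, 4, 3] sum 17, len 3
add 8: shortest ending here [4, 3, 8] sum 15, len 3
add 12: shortest ending here [8, 12] sum 20, len 2
add 5: shortest ending here [12, 5] sum 17, len 2
add 4: shortest ending here [12, 5, 4] sum 21, len 3
add 7: shortest ending here [5, 4, 7] sum 16, len 3
add 7: shortest ending here [7, 7] sum 14, len 2
add 12: shortest ending here [7, 12] sum 19, len 2
Shortest qualifying length: 2.

2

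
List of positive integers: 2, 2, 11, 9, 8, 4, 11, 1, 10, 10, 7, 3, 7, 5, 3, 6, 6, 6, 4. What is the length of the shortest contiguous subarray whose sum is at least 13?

2

add 2: running sum 2 < 13
add 2: running sum 4 < 13
end 2: [2, 11] sum 13, len 2
end 3: [11, 9] sum 20, len 2
end 4: [9, 8] sum 17, len 2
end 5: [9, 8, 4] sum 21, len 3
end 6: [4, 11] sum 15, len 2
end 7: [4, 11, 1] sum 16, len 3
end 8: [11, 1, 10] sum 22, len 3
end 9: [10, 10] sum 20, len 2
end 10: [10, 7] sum 17, len 2
end 11: [10, 7, 3] sum 20, len 3
end 12: [7, 3, 7] sum 17, len 3
end 13: [3, 7, 5] sum 15, len 3
end 14: [7, 5, 3] sum 15, len 3
end 15: [5, 3, 6] sum 14, len 3
end 16: [3, 6, 6] sum 15, len 3
end 17: [6, 6, 6] sum 18, len 3
end 18: [6, 6, 4] sum 16, len 3
Shortest qualifying length: 2.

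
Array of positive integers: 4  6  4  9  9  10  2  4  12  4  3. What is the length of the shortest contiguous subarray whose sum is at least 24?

add 4: running sum 4 < 24
add 6: running sum 10 < 24
add 4: running sum 14 < 24
add 9: running sum 23 < 24
end 4: [6, 4, 9, 9] sum 28, len 4
end 5: [9, 9, 10] sum 28, len 3
end 6: [9, 9, 10, 2] sum 30, len 4
end 7: [9, 10, 2, 4] sum 25, len 4
end 8: [10, 2, 4, 12] sum 28, len 4
end 9: [10, 2, 4, 12, 4] sum 32, len 5
end 10: [2, 4, 12, 4, 3] sum 25, len 5
Shortest qualifying length: 3.

3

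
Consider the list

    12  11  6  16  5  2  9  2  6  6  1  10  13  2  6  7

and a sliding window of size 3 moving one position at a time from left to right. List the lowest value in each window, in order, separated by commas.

[12, 11, 6] → min 6
[11, 6, 16] → min 6
[6, 16, 5] → min 5
[16, 5, 2] → min 2
[5, 2, 9] → min 2
[2, 9, 2] → min 2
[9, 2, 6] → min 2
[2, 6, 6] → min 2
[6, 6, 1] → min 1
[6, 1, 10] → min 1
[1, 10, 13] → min 1
[10, 13, 2] → min 2
[13, 2, 6] → min 2
[2, 6, 7] → min 2

6, 6, 5, 2, 2, 2, 2, 2, 1, 1, 1, 2, 2, 2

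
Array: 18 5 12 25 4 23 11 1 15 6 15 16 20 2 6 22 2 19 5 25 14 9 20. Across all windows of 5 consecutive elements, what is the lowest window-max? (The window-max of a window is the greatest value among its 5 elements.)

18 5 12 25 4 → max 25
5 12 25 4 23 → max 25
12 25 4 23 11 → max 25
25 4 23 11 1 → max 25
4 23 11 1 15 → max 23
23 11 1 15 6 → max 23
11 1 15 6 15 → max 15
1 15 6 15 16 → max 16
15 6 15 16 20 → max 20
6 15 16 20 2 → max 20
15 16 20 2 6 → max 20
16 20 2 6 22 → max 22
20 2 6 22 2 → max 22
2 6 22 2 19 → max 22
6 22 2 19 5 → max 22
22 2 19 5 25 → max 25
2 19 5 25 14 → max 25
19 5 25 14 9 → max 25
5 25 14 9 20 → max 25
Lowest of these is 15.

15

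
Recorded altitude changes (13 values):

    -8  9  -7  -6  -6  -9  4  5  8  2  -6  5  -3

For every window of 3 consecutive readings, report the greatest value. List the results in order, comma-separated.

(-8, 9, -7) → max 9
(9, -7, -6) → max 9
(-7, -6, -6) → max -6
(-6, -6, -9) → max -6
(-6, -9, 4) → max 4
(-9, 4, 5) → max 5
(4, 5, 8) → max 8
(5, 8, 2) → max 8
(8, 2, -6) → max 8
(2, -6, 5) → max 5
(-6, 5, -3) → max 5

9, 9, -6, -6, 4, 5, 8, 8, 8, 5, 5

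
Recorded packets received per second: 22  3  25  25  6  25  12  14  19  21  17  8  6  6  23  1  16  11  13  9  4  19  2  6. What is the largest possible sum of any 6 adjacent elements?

108

Each size-6 window and its sum:
22 3 25 25 6 25 → sum 106
3 25 25 6 25 12 → sum 96
25 25 6 25 12 14 → sum 107
25 6 25 12 14 19 → sum 101
6 25 12 14 19 21 → sum 97
25 12 14 19 21 17 → sum 108
12 14 19 21 17 8 → sum 91
14 19 21 17 8 6 → sum 85
19 21 17 8 6 6 → sum 77
21 17 8 6 6 23 → sum 81
17 8 6 6 23 1 → sum 61
8 6 6 23 1 16 → sum 60
6 6 23 1 16 11 → sum 63
6 23 1 16 11 13 → sum 70
23 1 16 11 13 9 → sum 73
1 16 11 13 9 4 → sum 54
16 11 13 9 4 19 → sum 72
11 13 9 4 19 2 → sum 58
13 9 4 19 2 6 → sum 53
Largest of these is 108.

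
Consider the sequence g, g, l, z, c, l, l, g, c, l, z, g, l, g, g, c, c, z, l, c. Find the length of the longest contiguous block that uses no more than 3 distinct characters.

6

Extend right; when distinct count exceeds 3, shrink from the left:
add g: window [g] (1 distinct), len 1
add g: window [g, g] (1 distinct), len 2
add l: window [g, g, l] (2 distinct), len 3
add z: window [g, g, l, z] (3 distinct), len 4
add c: window [l, z, c] (3 distinct), len 3
add l: window [l, z, c, l] (3 distinct), len 4
add l: window [l, z, c, l, l] (3 distinct), len 5
add g: window [c, l, l, g] (3 distinct), len 4
add c: window [c, l, l, g, c] (3 distinct), len 5
add l: window [c, l, l, g, c, l] (3 distinct), len 6
add z: window [c, l, z] (3 distinct), len 3
add g: window [l, z, g] (3 distinct), len 3
add l: window [l, z, g, l] (3 distinct), len 4
add g: window [l, z, g, l, g] (3 distinct), len 5
add g: window [l, z, g, l, g, g] (3 distinct), len 6
add c: window [g, l, g, g, c] (3 distinct), len 5
add c: window [g, l, g, g, c, c] (3 distinct), len 6
add z: window [g, g, c, c, z] (3 distinct), len 5
add l: window [c, c, z, l] (3 distinct), len 4
add c: window [c, c, z, l, c] (3 distinct), len 5
Longest length with ≤3 distinct: 6.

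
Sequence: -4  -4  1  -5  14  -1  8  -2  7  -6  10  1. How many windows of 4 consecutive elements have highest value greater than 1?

-4 -4 1 -5 → max 1
-4 1 -5 14 → max 14  > 1 ✓
1 -5 14 -1 → max 14  > 1 ✓
-5 14 -1 8 → max 14  > 1 ✓
14 -1 8 -2 → max 14  > 1 ✓
-1 8 -2 7 → max 8  > 1 ✓
8 -2 7 -6 → max 8  > 1 ✓
-2 7 -6 10 → max 10  > 1 ✓
7 -6 10 1 → max 10  > 1 ✓
8 windows satisfy the condition.

8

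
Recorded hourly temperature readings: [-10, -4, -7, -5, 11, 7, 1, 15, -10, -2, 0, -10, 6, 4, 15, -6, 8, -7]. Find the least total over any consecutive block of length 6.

-12

(-10, -4, -7, -5, 11, 7) → sum -8
(-4, -7, -5, 11, 7, 1) → sum 3
(-7, -5, 11, 7, 1, 15) → sum 22
(-5, 11, 7, 1, 15, -10) → sum 19
(11, 7, 1, 15, -10, -2) → sum 22
(7, 1, 15, -10, -2, 0) → sum 11
(1, 15, -10, -2, 0, -10) → sum -6
(15, -10, -2, 0, -10, 6) → sum -1
(-10, -2, 0, -10, 6, 4) → sum -12
(-2, 0, -10, 6, 4, 15) → sum 13
(0, -10, 6, 4, 15, -6) → sum 9
(-10, 6, 4, 15, -6, 8) → sum 17
(6, 4, 15, -6, 8, -7) → sum 20
Least of these is -12.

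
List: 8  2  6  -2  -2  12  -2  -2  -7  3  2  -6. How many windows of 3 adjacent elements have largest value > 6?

(8, 2, 6) → max 8  > 6 ✓
(2, 6, -2) → max 6
(6, -2, -2) → max 6
(-2, -2, 12) → max 12  > 6 ✓
(-2, 12, -2) → max 12  > 6 ✓
(12, -2, -2) → max 12  > 6 ✓
(-2, -2, -7) → max -2
(-2, -7, 3) → max 3
(-7, 3, 2) → max 3
(3, 2, -6) → max 3
4 windows satisfy the condition.

4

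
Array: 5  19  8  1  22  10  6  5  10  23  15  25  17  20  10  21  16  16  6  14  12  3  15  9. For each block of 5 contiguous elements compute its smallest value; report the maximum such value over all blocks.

15

5 19 8 1 22 → min 1
19 8 1 22 10 → min 1
8 1 22 10 6 → min 1
1 22 10 6 5 → min 1
22 10 6 5 10 → min 5
10 6 5 10 23 → min 5
6 5 10 23 15 → min 5
5 10 23 15 25 → min 5
10 23 15 25 17 → min 10
23 15 25 17 20 → min 15
15 25 17 20 10 → min 10
25 17 20 10 21 → min 10
17 20 10 21 16 → min 10
20 10 21 16 16 → min 10
10 21 16 16 6 → min 6
21 16 16 6 14 → min 6
16 16 6 14 12 → min 6
16 6 14 12 3 → min 3
6 14 12 3 15 → min 3
14 12 3 15 9 → min 3
Maximum of these is 15.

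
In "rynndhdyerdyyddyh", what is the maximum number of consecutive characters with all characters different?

[r] len 1
[r, y] len 2
[r, y, n] len 3
[n] len 1
[n, d] len 2
[n, d, h] len 3
[h, d] len 2
[h, d, y] len 3
[h, d, y, e] len 4
[h, d, y, e, r] len 5
[y, e, r, d] len 4
[e, r, d, y] len 4
[y] len 1
[y, d] len 2
[d] len 1
[d, y] len 2
[d, y, h] len 3
Longest all-distinct length: 5.

5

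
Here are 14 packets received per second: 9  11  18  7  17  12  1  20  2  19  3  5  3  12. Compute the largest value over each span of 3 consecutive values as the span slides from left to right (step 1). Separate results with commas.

[9, 11, 18] → max 18
[11, 18, 7] → max 18
[18, 7, 17] → max 18
[7, 17, 12] → max 17
[17, 12, 1] → max 17
[12, 1, 20] → max 20
[1, 20, 2] → max 20
[20, 2, 19] → max 20
[2, 19, 3] → max 19
[19, 3, 5] → max 19
[3, 5, 3] → max 5
[5, 3, 12] → max 12

18, 18, 18, 17, 17, 20, 20, 20, 19, 19, 5, 12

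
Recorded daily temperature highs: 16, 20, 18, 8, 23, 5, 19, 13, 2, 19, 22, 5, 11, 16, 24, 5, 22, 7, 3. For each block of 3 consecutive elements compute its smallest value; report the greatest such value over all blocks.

Each size-3 window and its min:
(16, 20, 18) → min 16
(20, 18, 8) → min 8
(18, 8, 23) → min 8
(8, 23, 5) → min 5
(23, 5, 19) → min 5
(5, 19, 13) → min 5
(19, 13, 2) → min 2
(13, 2, 19) → min 2
(2, 19, 22) → min 2
(19, 22, 5) → min 5
(22, 5, 11) → min 5
(5, 11, 16) → min 5
(11, 16, 24) → min 11
(16, 24, 5) → min 5
(24, 5, 22) → min 5
(5, 22, 7) → min 5
(22, 7, 3) → min 3
Greatest of these is 16.

16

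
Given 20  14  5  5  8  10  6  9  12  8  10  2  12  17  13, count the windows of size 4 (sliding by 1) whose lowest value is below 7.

20 14 5 5 → min 5  < 7 ✓
14 5 5 8 → min 5  < 7 ✓
5 5 8 10 → min 5  < 7 ✓
5 8 10 6 → min 5  < 7 ✓
8 10 6 9 → min 6  < 7 ✓
10 6 9 12 → min 6  < 7 ✓
6 9 12 8 → min 6  < 7 ✓
9 12 8 10 → min 8
12 8 10 2 → min 2  < 7 ✓
8 10 2 12 → min 2  < 7 ✓
10 2 12 17 → min 2  < 7 ✓
2 12 17 13 → min 2  < 7 ✓
11 windows satisfy the condition.

11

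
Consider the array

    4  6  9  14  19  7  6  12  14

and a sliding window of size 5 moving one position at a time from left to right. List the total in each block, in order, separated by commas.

52, 55, 55, 58, 58

(4, 6, 9, 14, 19) → sum 52
(6, 9, 14, 19, 7) → sum 55
(9, 14, 19, 7, 6) → sum 55
(14, 19, 7, 6, 12) → sum 58
(19, 7, 6, 12, 14) → sum 58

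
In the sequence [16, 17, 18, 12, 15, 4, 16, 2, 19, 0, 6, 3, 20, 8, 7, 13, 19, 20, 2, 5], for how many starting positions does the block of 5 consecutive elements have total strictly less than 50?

[16, 17, 18, 12, 15] → sum 78
[17, 18, 12, 15, 4] → sum 66
[18, 12, 15, 4, 16] → sum 65
[12, 15, 4, 16, 2] → sum 49  < 50 ✓
[15, 4, 16, 2, 19] → sum 56
[4, 16, 2, 19, 0] → sum 41  < 50 ✓
[16, 2, 19, 0, 6] → sum 43  < 50 ✓
[2, 19, 0, 6, 3] → sum 30  < 50 ✓
[19, 0, 6, 3, 20] → sum 48  < 50 ✓
[0, 6, 3, 20, 8] → sum 37  < 50 ✓
[6, 3, 20, 8, 7] → sum 44  < 50 ✓
[3, 20, 8, 7, 13] → sum 51
[20, 8, 7, 13, 19] → sum 67
[8, 7, 13, 19, 20] → sum 67
[7, 13, 19, 20, 2] → sum 61
[13, 19, 20, 2, 5] → sum 59
7 windows satisfy the condition.

7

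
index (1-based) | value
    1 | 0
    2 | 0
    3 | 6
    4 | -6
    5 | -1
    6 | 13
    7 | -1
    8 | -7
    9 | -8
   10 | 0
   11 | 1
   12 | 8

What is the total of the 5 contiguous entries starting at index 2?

12

Elements at indices 2..6: 0, 6, -6, -1, 13
sum(0, 6, -6, -1, 13) = 12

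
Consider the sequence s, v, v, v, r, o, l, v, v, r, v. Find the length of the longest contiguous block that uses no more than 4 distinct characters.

10

[s] 1 distinct, len 1
[s, v] 2 distinct, len 2
[s, v, v] 2 distinct, len 3
[s, v, v, v] 2 distinct, len 4
[s, v, v, v, r] 3 distinct, len 5
[s, v, v, v, r, o] 4 distinct, len 6
[v, v, v, r, o, l] 4 distinct, len 6
[v, v, v, r, o, l, v] 4 distinct, len 7
[v, v, v, r, o, l, v, v] 4 distinct, len 8
[v, v, v, r, o, l, v, v, r] 4 distinct, len 9
[v, v, v, r, o, l, v, v, r, v] 4 distinct, len 10
Longest length with ≤4 distinct: 10.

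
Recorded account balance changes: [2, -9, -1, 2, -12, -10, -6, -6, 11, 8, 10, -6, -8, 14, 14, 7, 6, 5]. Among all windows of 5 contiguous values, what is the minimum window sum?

-32

Each size-5 window and its sum:
2 -9 -1 2 -12 → sum -18
-9 -1 2 -12 -10 → sum -30
-1 2 -12 -10 -6 → sum -27
2 -12 -10 -6 -6 → sum -32
-12 -10 -6 -6 11 → sum -23
-10 -6 -6 11 8 → sum -3
-6 -6 11 8 10 → sum 17
-6 11 8 10 -6 → sum 17
11 8 10 -6 -8 → sum 15
8 10 -6 -8 14 → sum 18
10 -6 -8 14 14 → sum 24
-6 -8 14 14 7 → sum 21
-8 14 14 7 6 → sum 33
14 14 7 6 5 → sum 46
Minimum of these is -32.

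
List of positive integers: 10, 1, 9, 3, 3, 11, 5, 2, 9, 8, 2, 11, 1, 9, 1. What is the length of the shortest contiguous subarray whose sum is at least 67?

add 10: running sum 10 < 67
add 1: running sum 11 < 67
add 9: running sum 20 < 67
add 3: running sum 23 < 67
add 3: running sum 26 < 67
add 11: running sum 37 < 67
add 5: running sum 42 < 67
add 2: running sum 44 < 67
add 9: running sum 53 < 67
add 8: running sum 61 < 67
add 2: running sum 63 < 67
end 11: [10, 1, 9, 3, 3, 11, 5, 2, 9, 8, 2, 11] sum 74, len 12
end 12: [10, 1, 9, 3, 3, 11, 5, 2, 9, 8, 2, 11, 1] sum 75, len 13
end 13: [9, 3, 3, 11, 5, 2, 9, 8, 2, 11, 1, 9] sum 73, len 12
end 14: [9, 3, 3, 11, 5, 2, 9, 8, 2, 11, 1, 9, 1] sum 74, len 13
Shortest qualifying length: 12.

12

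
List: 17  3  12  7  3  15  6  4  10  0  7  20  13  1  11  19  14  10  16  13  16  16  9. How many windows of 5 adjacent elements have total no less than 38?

16

(17, 3, 12, 7, 3) → sum 42  ≥ 38 ✓
(3, 12, 7, 3, 15) → sum 40  ≥ 38 ✓
(12, 7, 3, 15, 6) → sum 43  ≥ 38 ✓
(7, 3, 15, 6, 4) → sum 35
(3, 15, 6, 4, 10) → sum 38  ≥ 38 ✓
(15, 6, 4, 10, 0) → sum 35
(6, 4, 10, 0, 7) → sum 27
(4, 10, 0, 7, 20) → sum 41  ≥ 38 ✓
(10, 0, 7, 20, 13) → sum 50  ≥ 38 ✓
(0, 7, 20, 13, 1) → sum 41  ≥ 38 ✓
(7, 20, 13, 1, 11) → sum 52  ≥ 38 ✓
(20, 13, 1, 11, 19) → sum 64  ≥ 38 ✓
(13, 1, 11, 19, 14) → sum 58  ≥ 38 ✓
(1, 11, 19, 14, 10) → sum 55  ≥ 38 ✓
(11, 19, 14, 10, 16) → sum 70  ≥ 38 ✓
(19, 14, 10, 16, 13) → sum 72  ≥ 38 ✓
(14, 10, 16, 13, 16) → sum 69  ≥ 38 ✓
(10, 16, 13, 16, 16) → sum 71  ≥ 38 ✓
(16, 13, 16, 16, 9) → sum 70  ≥ 38 ✓
16 windows satisfy the condition.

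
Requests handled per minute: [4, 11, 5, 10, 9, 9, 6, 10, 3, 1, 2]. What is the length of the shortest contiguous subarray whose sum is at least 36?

5

Extend right; whenever the sum reaches 36, record the length and shrink from the left:
add 4: running sum 4 < 36
add 11: running sum 15 < 36
add 5: running sum 20 < 36
add 10: running sum 30 < 36
add 9: shortest ending here [4, 11, 5, 10, 9] sum 39, len 5
add 9: shortest ending here [11, 5, 10, 9, 9] sum 44, len 5
add 6: shortest ending here [5, 10, 9, 9, 6] sum 39, len 5
add 10: shortest ending here [10, 9, 9, 6, 10] sum 44, len 5
add 3: shortest ending here [9, 9, 6, 10, 3] sum 37, len 5
add 1: shortest ending here [9, 9, 6, 10, 3, 1] sum 38, len 6
add 2: shortest ending here [9, 9, 6, 10, 3, 1, 2] sum 40, len 7
Shortest qualifying length: 5.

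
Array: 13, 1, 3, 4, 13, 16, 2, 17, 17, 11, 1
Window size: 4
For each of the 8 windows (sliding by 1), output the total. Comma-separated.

21, 21, 36, 35, 48, 52, 47, 46

[13, 1, 3, 4] → sum 21
[1, 3, 4, 13] → sum 21
[3, 4, 13, 16] → sum 36
[4, 13, 16, 2] → sum 35
[13, 16, 2, 17] → sum 48
[16, 2, 17, 17] → sum 52
[2, 17, 17, 11] → sum 47
[17, 17, 11, 1] → sum 46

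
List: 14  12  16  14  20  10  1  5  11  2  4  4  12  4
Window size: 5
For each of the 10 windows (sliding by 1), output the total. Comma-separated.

(14, 12, 16, 14, 20) → sum 76
(12, 16, 14, 20, 10) → sum 72
(16, 14, 20, 10, 1) → sum 61
(14, 20, 10, 1, 5) → sum 50
(20, 10, 1, 5, 11) → sum 47
(10, 1, 5, 11, 2) → sum 29
(1, 5, 11, 2, 4) → sum 23
(5, 11, 2, 4, 4) → sum 26
(11, 2, 4, 4, 12) → sum 33
(2, 4, 4, 12, 4) → sum 26

76, 72, 61, 50, 47, 29, 23, 26, 33, 26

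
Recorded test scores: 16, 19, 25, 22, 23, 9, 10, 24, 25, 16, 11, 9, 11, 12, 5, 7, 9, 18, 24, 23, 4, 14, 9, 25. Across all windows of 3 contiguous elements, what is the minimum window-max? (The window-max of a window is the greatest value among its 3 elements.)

9

[16, 19, 25] → max 25
[19, 25, 22] → max 25
[25, 22, 23] → max 25
[22, 23, 9] → max 23
[23, 9, 10] → max 23
[9, 10, 24] → max 24
[10, 24, 25] → max 25
[24, 25, 16] → max 25
[25, 16, 11] → max 25
[16, 11, 9] → max 16
[11, 9, 11] → max 11
[9, 11, 12] → max 12
[11, 12, 5] → max 12
[12, 5, 7] → max 12
[5, 7, 9] → max 9
[7, 9, 18] → max 18
[9, 18, 24] → max 24
[18, 24, 23] → max 24
[24, 23, 4] → max 24
[23, 4, 14] → max 23
[4, 14, 9] → max 14
[14, 9, 25] → max 25
Minimum of these is 9.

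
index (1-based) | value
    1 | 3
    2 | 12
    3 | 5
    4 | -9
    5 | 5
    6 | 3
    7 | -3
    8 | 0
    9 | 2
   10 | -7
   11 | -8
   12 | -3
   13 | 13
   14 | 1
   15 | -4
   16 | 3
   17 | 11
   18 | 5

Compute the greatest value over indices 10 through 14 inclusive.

Elements at indices 10..14: -7, -8, -3, 13, 1
max(-7, -8, -3, 13, 1) = 13

13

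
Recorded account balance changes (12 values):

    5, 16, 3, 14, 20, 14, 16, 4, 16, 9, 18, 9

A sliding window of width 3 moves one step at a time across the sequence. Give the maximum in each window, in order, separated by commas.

16, 16, 20, 20, 20, 16, 16, 16, 18, 18

[5, 16, 3] → max 16
[16, 3, 14] → max 16
[3, 14, 20] → max 20
[14, 20, 14] → max 20
[20, 14, 16] → max 20
[14, 16, 4] → max 16
[16, 4, 16] → max 16
[4, 16, 9] → max 16
[16, 9, 18] → max 18
[9, 18, 9] → max 18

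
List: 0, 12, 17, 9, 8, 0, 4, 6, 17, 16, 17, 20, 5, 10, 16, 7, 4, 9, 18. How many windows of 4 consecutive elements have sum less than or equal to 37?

0 12 17 9 → sum 38
12 17 9 8 → sum 46
17 9 8 0 → sum 34  ≤ 37 ✓
9 8 0 4 → sum 21  ≤ 37 ✓
8 0 4 6 → sum 18  ≤ 37 ✓
0 4 6 17 → sum 27  ≤ 37 ✓
4 6 17 16 → sum 43
6 17 16 17 → sum 56
17 16 17 20 → sum 70
16 17 20 5 → sum 58
17 20 5 10 → sum 52
20 5 10 16 → sum 51
5 10 16 7 → sum 38
10 16 7 4 → sum 37  ≤ 37 ✓
16 7 4 9 → sum 36  ≤ 37 ✓
7 4 9 18 → sum 38
6 windows satisfy the condition.

6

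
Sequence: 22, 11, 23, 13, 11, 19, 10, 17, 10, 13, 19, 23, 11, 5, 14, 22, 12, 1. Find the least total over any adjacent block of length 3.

30

Window sums for each of the 16 positions:
(22, 11, 23) → sum 56
(11, 23, 13) → sum 47
(23, 13, 11) → sum 47
(13, 11, 19) → sum 43
(11, 19, 10) → sum 40
(19, 10, 17) → sum 46
(10, 17, 10) → sum 37
(17, 10, 13) → sum 40
(10, 13, 19) → sum 42
(13, 19, 23) → sum 55
(19, 23, 11) → sum 53
(23, 11, 5) → sum 39
(11, 5, 14) → sum 30
(5, 14, 22) → sum 41
(14, 22, 12) → sum 48
(22, 12, 1) → sum 35
Least of these is 30.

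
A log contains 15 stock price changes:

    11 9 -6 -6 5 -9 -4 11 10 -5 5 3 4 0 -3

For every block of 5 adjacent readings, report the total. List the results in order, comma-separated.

Sliding a size-5 window across the 15 values:
(11, 9, -6, -6, 5) → sum 13
(9, -6, -6, 5, -9) → sum -7
(-6, -6, 5, -9, -4) → sum -20
(-6, 5, -9, -4, 11) → sum -3
(5, -9, -4, 11, 10) → sum 13
(-9, -4, 11, 10, -5) → sum 3
(-4, 11, 10, -5, 5) → sum 17
(11, 10, -5, 5, 3) → sum 24
(10, -5, 5, 3, 4) → sum 17
(-5, 5, 3, 4, 0) → sum 7
(5, 3, 4, 0, -3) → sum 9

13, -7, -20, -3, 13, 3, 17, 24, 17, 7, 9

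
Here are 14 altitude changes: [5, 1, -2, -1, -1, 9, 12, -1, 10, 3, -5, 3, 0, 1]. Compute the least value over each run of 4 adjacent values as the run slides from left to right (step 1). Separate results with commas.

-2, -2, -2, -1, -1, -1, -1, -5, -5, -5, -5

(5, 1, -2, -1) → min -2
(1, -2, -1, -1) → min -2
(-2, -1, -1, 9) → min -2
(-1, -1, 9, 12) → min -1
(-1, 9, 12, -1) → min -1
(9, 12, -1, 10) → min -1
(12, -1, 10, 3) → min -1
(-1, 10, 3, -5) → min -5
(10, 3, -5, 3) → min -5
(3, -5, 3, 0) → min -5
(-5, 3, 0, 1) → min -5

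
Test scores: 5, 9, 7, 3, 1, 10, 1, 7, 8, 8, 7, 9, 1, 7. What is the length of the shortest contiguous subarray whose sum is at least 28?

4

add 5: running sum 5 < 28
add 9: running sum 14 < 28
add 7: running sum 21 < 28
add 3: running sum 24 < 28
add 1: running sum 25 < 28
end 5: [9, 7, 3, 1, 10] sum 30, len 5
end 6: [9, 7, 3, 1, 10, 1] sum 31, len 6
end 7: [7, 3, 1, 10, 1, 7] sum 29, len 6
end 8: [3, 1, 10, 1, 7, 8] sum 30, len 6
end 9: [10, 1, 7, 8, 8] sum 34, len 5
end 10: [7, 8, 8, 7] sum 30, len 4
end 11: [8, 8, 7, 9] sum 32, len 4
end 12: [8, 8, 7, 9, 1] sum 33, len 5
end 13: [8, 7, 9, 1, 7] sum 32, len 5
Shortest qualifying length: 4.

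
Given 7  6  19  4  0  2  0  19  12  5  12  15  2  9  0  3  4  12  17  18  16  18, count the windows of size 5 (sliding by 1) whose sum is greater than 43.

7 6 19 4 0 → sum 36
6 19 4 0 2 → sum 31
19 4 0 2 0 → sum 25
4 0 2 0 19 → sum 25
0 2 0 19 12 → sum 33
2 0 19 12 5 → sum 38
0 19 12 5 12 → sum 48  > 43 ✓
19 12 5 12 15 → sum 63  > 43 ✓
12 5 12 15 2 → sum 46  > 43 ✓
5 12 15 2 9 → sum 43
12 15 2 9 0 → sum 38
15 2 9 0 3 → sum 29
2 9 0 3 4 → sum 18
9 0 3 4 12 → sum 28
0 3 4 12 17 → sum 36
3 4 12 17 18 → sum 54  > 43 ✓
4 12 17 18 16 → sum 67  > 43 ✓
12 17 18 16 18 → sum 81  > 43 ✓
6 windows satisfy the condition.

6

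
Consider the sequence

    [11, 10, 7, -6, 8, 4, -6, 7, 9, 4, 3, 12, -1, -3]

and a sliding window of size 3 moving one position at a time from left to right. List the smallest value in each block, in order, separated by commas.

7, -6, -6, -6, -6, -6, -6, 4, 3, 3, -1, -3

Sliding a size-3 window across the 14 values:
[11, 10, 7] → min 7
[10, 7, -6] → min -6
[7, -6, 8] → min -6
[-6, 8, 4] → min -6
[8, 4, -6] → min -6
[4, -6, 7] → min -6
[-6, 7, 9] → min -6
[7, 9, 4] → min 4
[9, 4, 3] → min 3
[4, 3, 12] → min 3
[3, 12, -1] → min -1
[12, -1, -3] → min -3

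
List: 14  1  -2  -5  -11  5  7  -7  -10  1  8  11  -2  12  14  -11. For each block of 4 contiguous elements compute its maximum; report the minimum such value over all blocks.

Window maxs for each of the 13 positions:
14 1 -2 -5 → max 14
1 -2 -5 -11 → max 1
-2 -5 -11 5 → max 5
-5 -11 5 7 → max 7
-11 5 7 -7 → max 7
5 7 -7 -10 → max 7
7 -7 -10 1 → max 7
-7 -10 1 8 → max 8
-10 1 8 11 → max 11
1 8 11 -2 → max 11
8 11 -2 12 → max 12
11 -2 12 14 → max 14
-2 12 14 -11 → max 14
Minimum of these is 1.

1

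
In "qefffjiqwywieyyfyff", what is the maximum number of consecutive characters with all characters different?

6

add q: [q] len 1
add e: [q, e] len 2
add f: [q, e, f] len 3
add f (repeat f, move left end past it): [f] len 1
add f (repeat f, move left end past it): [f] len 1
add j: [f, j] len 2
add i: [f, j, i] len 3
add q: [f, j, i, q] len 4
add w: [f, j, i, q, w] len 5
add y: [f, j, i, q, w, y] len 6
add w (repeat w, move left end past it): [y, w] len 2
add i: [y, w, i] len 3
add e: [y, w, i, e] len 4
add y (repeat y, move left end past it): [w, i, e, y] len 4
add y (repeat y, move left end past it): [y] len 1
add f: [y, f] len 2
add y (repeat y, move left end past it): [f, y] len 2
add f (repeat f, move left end past it): [y, f] len 2
add f (repeat f, move left end past it): [f] len 1
Longest all-distinct length: 6.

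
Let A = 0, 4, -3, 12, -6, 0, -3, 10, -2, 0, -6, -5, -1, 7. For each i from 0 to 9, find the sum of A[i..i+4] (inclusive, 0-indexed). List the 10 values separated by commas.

7, 7, 0, 13, -1, 5, -1, -3, -14, -5

0 4 -3 12 -6 → sum 7
4 -3 12 -6 0 → sum 7
-3 12 -6 0 -3 → sum 0
12 -6 0 -3 10 → sum 13
-6 0 -3 10 -2 → sum -1
0 -3 10 -2 0 → sum 5
-3 10 -2 0 -6 → sum -1
10 -2 0 -6 -5 → sum -3
-2 0 -6 -5 -1 → sum -14
0 -6 -5 -1 7 → sum -5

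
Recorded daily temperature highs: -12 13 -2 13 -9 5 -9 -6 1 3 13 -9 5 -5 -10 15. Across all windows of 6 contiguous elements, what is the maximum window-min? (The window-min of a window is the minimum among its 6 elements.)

-9

(-12, 13, -2, 13, -9, 5) → min -12
(13, -2, 13, -9, 5, -9) → min -9
(-2, 13, -9, 5, -9, -6) → min -9
(13, -9, 5, -9, -6, 1) → min -9
(-9, 5, -9, -6, 1, 3) → min -9
(5, -9, -6, 1, 3, 13) → min -9
(-9, -6, 1, 3, 13, -9) → min -9
(-6, 1, 3, 13, -9, 5) → min -9
(1, 3, 13, -9, 5, -5) → min -9
(3, 13, -9, 5, -5, -10) → min -10
(13, -9, 5, -5, -10, 15) → min -10
Maximum of these is -9.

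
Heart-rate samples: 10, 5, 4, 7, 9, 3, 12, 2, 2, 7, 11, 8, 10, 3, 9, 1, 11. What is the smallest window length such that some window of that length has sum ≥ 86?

13

add 10: running sum 10 < 86
add 5: running sum 15 < 86
add 4: running sum 19 < 86
add 7: running sum 26 < 86
add 9: running sum 35 < 86
add 3: running sum 38 < 86
add 12: running sum 50 < 86
add 2: running sum 52 < 86
add 2: running sum 54 < 86
add 7: running sum 61 < 86
add 11: running sum 72 < 86
add 8: running sum 80 < 86
end 12: [10, 5, 4, 7, 9, 3, 12, 2, 2, 7, 11, 8, 10] sum 90, len 13
end 13: [10, 5, 4, 7, 9, 3, 12, 2, 2, 7, 11, 8, 10, 3] sum 93, len 14
end 14: [4, 7, 9, 3, 12, 2, 2, 7, 11, 8, 10, 3, 9] sum 87, len 13
end 15: [4, 7, 9, 3, 12, 2, 2, 7, 11, 8, 10, 3, 9, 1] sum 88, len 14
end 16: [9, 3, 12, 2, 2, 7, 11, 8, 10, 3, 9, 1, 11] sum 88, len 13
Shortest qualifying length: 13.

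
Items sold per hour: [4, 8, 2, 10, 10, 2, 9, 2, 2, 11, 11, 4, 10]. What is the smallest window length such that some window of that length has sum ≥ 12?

2

add 4: running sum 4 < 12
add 8: shortest ending here [4, 8] sum 12, len 2
add 2: shortest ending here [4, 8, 2] sum 14, len 3
add 10: shortest ending here [2, 10] sum 12, len 2
add 10: shortest ending here [10, 10] sum 20, len 2
add 2: shortest ending here [10, 2] sum 12, len 2
add 9: shortest ending here [10, 2, 9] sum 21, len 3
add 2: shortest ending here [2, 9, 2] sum 13, len 3
add 2: shortest ending here [9, 2, 2] sum 13, len 3
add 11: shortest ending here [2, 11] sum 13, len 2
add 11: shortest ending here [11, 11] sum 22, len 2
add 4: shortest ending here [11, 4] sum 15, len 2
add 10: shortest ending here [4, 10] sum 14, len 2
Shortest qualifying length: 2.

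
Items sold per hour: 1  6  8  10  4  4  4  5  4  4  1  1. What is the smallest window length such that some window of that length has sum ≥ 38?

add 1: running sum 1 < 38
add 6: running sum 7 < 38
add 8: running sum 15 < 38
add 10: running sum 25 < 38
add 4: running sum 29 < 38
add 4: running sum 33 < 38
add 4: running sum 37 < 38
end 7: [6, 8, 10, 4, 4, 4, 5] sum 41, len 7
end 8: [8, 10, 4, 4, 4, 5, 4] sum 39, len 7
end 9: [8, 10, 4, 4, 4, 5, 4, 4] sum 43, len 8
end 10: [8, 10, 4, 4, 4, 5, 4, 4, 1] sum 44, len 9
end 11: [8, 10, 4, 4, 4, 5, 4, 4, 1, 1] sum 45, len 10
Shortest qualifying length: 7.

7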